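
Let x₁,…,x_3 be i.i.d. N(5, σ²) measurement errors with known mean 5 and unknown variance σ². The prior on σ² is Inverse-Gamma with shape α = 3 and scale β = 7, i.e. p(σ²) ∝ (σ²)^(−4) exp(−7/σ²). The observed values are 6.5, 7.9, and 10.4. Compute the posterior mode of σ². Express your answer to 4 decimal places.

σ̂²_MAP = 4.8927

Sum of squared deviations about the known mean: SS = (6.5−5)² + (7.9−5)² + (10.4−5)² = 39.82.
The Normal likelihood contributes (σ²)^(−n/2) exp(−SS/(2σ²)), so the posterior is Inverse-Gamma(α + n/2, β + SS/2) = Inverse-Gamma(4.5, 26.91).
The mode of Inverse-Gamma(a, b) is b/(a+1) = 26.91/5.5 ≈ 4.8927.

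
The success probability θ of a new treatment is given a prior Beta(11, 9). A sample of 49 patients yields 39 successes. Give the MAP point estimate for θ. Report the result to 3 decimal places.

θ̂_MAP = 0.731

Prior: Beta(11, 9).
Data: 39 successes in 49 trials. The binomial likelihood contributes θ^39(1−θ)^10, so the posterior is Beta(11+39, 9+10) = Beta(50, 19).
For Beta(a, b) with a, b > 1 the mode is (a−1)/(a+b−2) = 49/67 ≈ 0.731.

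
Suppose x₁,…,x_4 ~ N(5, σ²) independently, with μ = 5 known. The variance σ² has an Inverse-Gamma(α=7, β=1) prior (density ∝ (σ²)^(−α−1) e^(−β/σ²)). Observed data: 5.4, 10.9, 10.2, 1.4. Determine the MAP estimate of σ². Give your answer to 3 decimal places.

Sum of squared deviations about the known mean: SS = (5.4−5)² + (10.9−5)² + (10.2−5)² + (1.4−5)² = 74.97.
The Normal likelihood contributes (σ²)^(−n/2) exp(−SS/(2σ²)), so the posterior is Inverse-Gamma(α + n/2, β + SS/2) = Inverse-Gamma(9, 38.485).
The mode of Inverse-Gamma(a, b) is b/(a+1) = 38.485/10 ≈ 3.849.

σ̂²_MAP = 3.849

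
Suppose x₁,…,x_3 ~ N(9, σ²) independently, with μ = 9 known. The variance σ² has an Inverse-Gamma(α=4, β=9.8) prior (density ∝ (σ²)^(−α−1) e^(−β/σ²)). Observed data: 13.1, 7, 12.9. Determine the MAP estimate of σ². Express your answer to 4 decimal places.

Sum of squared deviations about the known mean: SS = (13.1−9)² + (7−9)² + (12.9−9)² = 36.02.
The Normal likelihood contributes (σ²)^(−n/2) exp(−SS/(2σ²)), so the posterior is Inverse-Gamma(α + n/2, β + SS/2) = Inverse-Gamma(5.5, 27.81).
The mode of Inverse-Gamma(a, b) is b/(a+1) = 27.81/6.5 ≈ 4.2785.

σ̂²_MAP = 4.2785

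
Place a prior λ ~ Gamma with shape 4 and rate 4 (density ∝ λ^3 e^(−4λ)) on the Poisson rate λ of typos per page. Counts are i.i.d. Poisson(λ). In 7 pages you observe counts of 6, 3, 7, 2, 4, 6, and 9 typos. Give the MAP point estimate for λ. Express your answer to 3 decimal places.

Σxᵢ = 6+3+7+2+4+6+9 = 37, with n = 7.
Posterior ∝ λ^3e^(−4λ) · λ^37e^(−7λ) = λ^40e^(−11λ), i.e. Gamma(shape=41, rate=11).
The mode of a Gamma(a, b) with a ≥ 1 (shape–rate) is (a−1)/b = 40/11 ≈ 3.636.

λ̂_MAP = 3.636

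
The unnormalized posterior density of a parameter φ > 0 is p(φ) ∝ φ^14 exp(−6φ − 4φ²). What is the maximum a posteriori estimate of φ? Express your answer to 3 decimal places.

ℓ'(φ) = 14/φ − 6 − 8φ. Setting this to zero and multiplying by φ: 8φ² + 6φ − 14 = 0.
φ = (−6 + √(6² + 4·8·14)) / (2·8) = (−6 + √484) / 16 = (−6 + 22)/16 = 1.
ℓ''(φ) = −14/φ² − 8 < 0, confirming a maximum.

φ̂_MAP = 1.000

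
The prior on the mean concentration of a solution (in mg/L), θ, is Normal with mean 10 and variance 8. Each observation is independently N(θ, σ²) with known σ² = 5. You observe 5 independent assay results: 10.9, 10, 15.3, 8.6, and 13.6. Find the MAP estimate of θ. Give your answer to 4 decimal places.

θ̂_MAP = 11.4933

n = 5; x̄ = (10.9 + 10 + 15.3 + 8.6 + 13.6)/5 = 58.4/5 = 11.68.
For a Normal prior and Normal likelihood with known variance, the posterior is Normal; its mode equals its mean, the precision-weighted average.
Prior precision 1/σ₀² = 1/8 = 0.125; data precision n/σ² = 5/5 = 1.
θ̂ = (0.125·10 + 1·11.68) / (0.125 + 1) = 12.93/1.125 = 862/75 ≈ 11.4933.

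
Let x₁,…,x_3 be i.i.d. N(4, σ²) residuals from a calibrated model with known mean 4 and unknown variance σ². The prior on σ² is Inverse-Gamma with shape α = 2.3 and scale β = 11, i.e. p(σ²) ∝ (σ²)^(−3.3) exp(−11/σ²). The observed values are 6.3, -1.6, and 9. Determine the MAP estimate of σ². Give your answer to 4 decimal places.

σ̂²_MAP = 8.7135

Sum of squared deviations about the known mean: SS = (6.3−4)² + (-1.6−4)² + (9−4)² = 61.65.
The Normal likelihood contributes (σ²)^(−n/2) exp(−SS/(2σ²)), so the posterior is Inverse-Gamma(α + n/2, β + SS/2) = Inverse-Gamma(3.8, 41.825).
The mode of Inverse-Gamma(a, b) is b/(a+1) = 41.825/4.8 ≈ 8.7135.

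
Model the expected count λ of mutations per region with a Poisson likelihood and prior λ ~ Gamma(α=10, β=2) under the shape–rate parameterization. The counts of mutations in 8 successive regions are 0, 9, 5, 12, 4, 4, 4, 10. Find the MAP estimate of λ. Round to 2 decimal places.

Σxᵢ = 0+9+5+12+4+4+4+10 = 48, with n = 8.
Posterior ∝ λ^9e^(−2λ) · λ^48e^(−8λ) = λ^57e^(−10λ), i.e. Gamma(shape=58, rate=10).
The mode of a Gamma(a, b) with a ≥ 1 (shape–rate) is (a−1)/b = 57/10 ≈ 5.70.

λ̂_MAP = 5.70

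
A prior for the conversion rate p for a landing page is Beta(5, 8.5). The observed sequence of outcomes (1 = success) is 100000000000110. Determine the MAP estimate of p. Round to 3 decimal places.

p̂_MAP = 0.264

Prior: Beta(5, 8.5).
Data: 3 successes in 15 trials (from the sequence). The binomial likelihood contributes p^3(1−p)^12, so the posterior is Beta(5+3, 8.5+12) = Beta(8, 20.5).
For Beta(a, b) with a, b > 1 the mode is (a−1)/(a+b−2) = 7/26.5 ≈ 0.264.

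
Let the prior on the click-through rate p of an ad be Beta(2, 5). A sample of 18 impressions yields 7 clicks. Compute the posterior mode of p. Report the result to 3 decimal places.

p̂_MAP = 0.348

Prior: Beta(2, 5).
Data: 7 successes in 18 trials. The binomial likelihood contributes p^7(1−p)^11, so the posterior is Beta(2+7, 5+11) = Beta(9, 16).
For Beta(a, b) with a, b > 1 the mode is (a−1)/(a+b−2) = 8/23 ≈ 0.348.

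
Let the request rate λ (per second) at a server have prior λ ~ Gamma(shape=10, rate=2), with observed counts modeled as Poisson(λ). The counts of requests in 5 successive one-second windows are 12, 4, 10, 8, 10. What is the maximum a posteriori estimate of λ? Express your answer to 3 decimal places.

λ̂_MAP = 7.571

Σxᵢ = 12+4+10+8+10 = 44, with n = 5.
Posterior ∝ λ^9e^(−2λ) · λ^44e^(−5λ) = λ^53e^(−7λ), i.e. Gamma(shape=54, rate=7).
The mode of a Gamma(a, b) with a ≥ 1 (shape–rate) is (a−1)/b = 53/7 ≈ 7.571.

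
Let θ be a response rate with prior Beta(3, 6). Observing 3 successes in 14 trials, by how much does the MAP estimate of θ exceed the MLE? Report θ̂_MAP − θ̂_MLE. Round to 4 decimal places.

Posterior is Beta(6, 17); MAP = (6−1)/(23−2) = 5/21 ≈ 0.23810.
MLE ignores the prior: θ̂_MLE = k/n = 3/14 ≈ 0.21429.
Difference = 5/21 − 3/14 = 1/42 ≈ 0.0238.

MAP − MLE = 0.0238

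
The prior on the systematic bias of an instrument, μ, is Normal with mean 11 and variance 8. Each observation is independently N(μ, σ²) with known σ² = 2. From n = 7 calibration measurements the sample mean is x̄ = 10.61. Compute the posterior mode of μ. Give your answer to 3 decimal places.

μ̂_MAP = 10.623

n = 7, x̄ = 10.61.
For a Normal prior and Normal likelihood with known variance, the posterior is Normal; its mode equals its mean, the precision-weighted average.
Prior precision 1/σ₀² = 1/8 = 0.125; data precision n/σ² = 7/2 = 3.5.
μ̂ = (0.125·11 + 3.5·10.61) / (0.125 + 3.5) = 38.51/3.625 = 7702/725 ≈ 10.623.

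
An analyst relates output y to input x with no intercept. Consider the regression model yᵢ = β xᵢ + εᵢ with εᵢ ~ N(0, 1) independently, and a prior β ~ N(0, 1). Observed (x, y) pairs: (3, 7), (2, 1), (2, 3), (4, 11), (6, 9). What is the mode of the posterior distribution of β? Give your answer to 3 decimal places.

β̂_MAP = 1.814

log p(β | y) = −Σ(yᵢ − βxᵢ)²/(2·1) − β²/(2·1) + const.
Setting the derivative to zero: Σxᵢ(yᵢ − βxᵢ)/1 − β/1 = 0, so β = Σxᵢyᵢ / (Σxᵢ² + σ²/τ²).
Σxᵢyᵢ = 3·7 + 2·1 + 2·3 + 4·11 + 6·9 = 127; Σxᵢ² = 69; σ²/τ² = 1.
β̂_MAP = 127 / (69 + 1) = 127/70 ≈ 1.814.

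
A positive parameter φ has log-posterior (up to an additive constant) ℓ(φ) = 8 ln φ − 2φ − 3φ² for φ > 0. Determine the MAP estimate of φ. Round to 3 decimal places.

ℓ'(φ) = 8/φ − 2 − 6φ. Setting this to zero and multiplying by φ: 6φ² + 2φ − 8 = 0.
φ = (−2 + √(2² + 4·6·8)) / (2·6) = (−2 + √196) / 12 = (−2 + 14)/12 = 1.
ℓ''(φ) = −8/φ² − 6 < 0, confirming a maximum.

φ̂_MAP = 1.000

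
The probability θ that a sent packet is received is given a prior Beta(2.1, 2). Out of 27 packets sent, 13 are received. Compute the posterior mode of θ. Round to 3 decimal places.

θ̂_MAP = 0.485

Prior: Beta(2.1, 2).
Data: 13 successes in 27 trials. The binomial likelihood contributes θ^13(1−θ)^14, so the posterior is Beta(2.1+13, 2+14) = Beta(15.1, 16).
For Beta(a, b) with a, b > 1 the mode is (a−1)/(a+b−2) = 14.1/29.1 ≈ 0.485.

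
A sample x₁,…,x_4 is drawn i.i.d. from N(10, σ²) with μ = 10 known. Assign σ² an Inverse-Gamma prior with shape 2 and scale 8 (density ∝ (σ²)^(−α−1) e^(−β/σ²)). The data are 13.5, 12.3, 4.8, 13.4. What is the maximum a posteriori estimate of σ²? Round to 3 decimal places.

σ̂²_MAP = 7.214

Sum of squared deviations about the known mean: SS = (13.5−10)² + (12.3−10)² + (4.8−10)² + (13.4−10)² = 56.14.
The Normal likelihood contributes (σ²)^(−n/2) exp(−SS/(2σ²)), so the posterior is Inverse-Gamma(α + n/2, β + SS/2) = Inverse-Gamma(4, 36.07).
The mode of Inverse-Gamma(a, b) is b/(a+1) = 36.07/5 ≈ 7.214.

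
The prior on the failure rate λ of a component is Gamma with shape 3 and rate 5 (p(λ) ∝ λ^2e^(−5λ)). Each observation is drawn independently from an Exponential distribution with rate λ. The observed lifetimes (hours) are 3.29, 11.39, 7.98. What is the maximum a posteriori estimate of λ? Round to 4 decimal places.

The Exponential(rate=λ) likelihood is ∝ λ^n e^(−λΣtᵢ). Here n = 3 and Σtᵢ = 3.29 + 11.39 + 7.98 = 22.66.
Posterior ∝ λ^2e^(−5λ) · λ^3e^(−22.66λ) = λ^5e^(−27.66λ), i.e. Gamma(6, 27.66).
Mode = (a−1)/b = 5/27.66 ≈ 0.1808.

λ̂_MAP = 0.1808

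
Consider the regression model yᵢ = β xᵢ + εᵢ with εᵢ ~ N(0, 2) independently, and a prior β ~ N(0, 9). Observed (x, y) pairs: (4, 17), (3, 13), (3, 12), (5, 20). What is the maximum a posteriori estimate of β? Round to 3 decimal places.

β̂_MAP = 4.103

log p(β | y) = −Σ(yᵢ − βxᵢ)²/(2·2) − β²/(2·9) + const.
Setting the derivative to zero: Σxᵢ(yᵢ − βxᵢ)/2 − β/9 = 0, so β = Σxᵢyᵢ / (Σxᵢ² + σ²/τ²).
Σxᵢyᵢ = 4·17 + 3·13 + 3·12 + 5·20 = 243; Σxᵢ² = 59; σ²/τ² = 2/9.
β̂_MAP = 243 / (59 + 2/9) = 243/(533/9) = 2187/533 ≈ 4.103.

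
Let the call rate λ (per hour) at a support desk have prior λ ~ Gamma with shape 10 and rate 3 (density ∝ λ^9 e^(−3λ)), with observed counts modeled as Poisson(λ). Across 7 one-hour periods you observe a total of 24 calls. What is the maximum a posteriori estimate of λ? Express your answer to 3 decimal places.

λ̂_MAP = 3.300

Σxᵢ = 24, n = 7.
Posterior ∝ λ^9e^(−3λ) · λ^24e^(−7λ) = λ^33e^(−10λ), i.e. Gamma(shape=34, rate=10).
The mode of a Gamma(a, b) with a ≥ 1 (shape–rate) is (a−1)/b = 33/10 ≈ 3.300.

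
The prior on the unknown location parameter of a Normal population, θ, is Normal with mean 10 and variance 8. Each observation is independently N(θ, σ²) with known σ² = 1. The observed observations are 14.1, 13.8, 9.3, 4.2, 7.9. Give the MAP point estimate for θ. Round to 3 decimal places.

n = 5; x̄ = (14.1 + 13.8 + 9.3 + 4.2 + 7.9)/5 = 49.3/5 = 9.86.
For a Normal prior and Normal likelihood with known variance, the posterior is Normal; its mode equals its mean, the precision-weighted average.
Prior precision 1/σ₀² = 1/8 = 0.125; data precision n/σ² = 5/1 = 5.
θ̂ = (0.125·10 + 5·9.86) / (0.125 + 5) = 50.55/5.125 = 2022/205 ≈ 9.863.

θ̂_MAP = 9.863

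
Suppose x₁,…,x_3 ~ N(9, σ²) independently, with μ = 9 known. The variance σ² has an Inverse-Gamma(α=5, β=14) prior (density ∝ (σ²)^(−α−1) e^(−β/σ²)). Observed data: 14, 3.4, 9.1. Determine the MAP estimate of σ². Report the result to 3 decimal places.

Sum of squared deviations about the known mean: SS = (14−9)² + (3.4−9)² + (9.1−9)² = 56.37.
The Normal likelihood contributes (σ²)^(−n/2) exp(−SS/(2σ²)), so the posterior is Inverse-Gamma(α + n/2, β + SS/2) = Inverse-Gamma(6.5, 42.185).
The mode of Inverse-Gamma(a, b) is b/(a+1) = 42.185/7.5 ≈ 5.625.

σ̂²_MAP = 5.625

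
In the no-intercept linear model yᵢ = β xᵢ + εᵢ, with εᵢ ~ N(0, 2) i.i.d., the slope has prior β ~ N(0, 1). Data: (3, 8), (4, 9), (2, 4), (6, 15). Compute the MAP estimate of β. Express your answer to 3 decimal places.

β̂_MAP = 2.358

log p(β | y) = −Σ(yᵢ − βxᵢ)²/(2·2) − β²/(2·1) + const.
Setting the derivative to zero: Σxᵢ(yᵢ − βxᵢ)/2 − β/1 = 0, so β = Σxᵢyᵢ / (Σxᵢ² + σ²/τ²).
Σxᵢyᵢ = 3·8 + 4·9 + 2·4 + 6·15 = 158; Σxᵢ² = 65; σ²/τ² = 2.
β̂_MAP = 158 / (65 + 2) = 158/67 ≈ 2.358.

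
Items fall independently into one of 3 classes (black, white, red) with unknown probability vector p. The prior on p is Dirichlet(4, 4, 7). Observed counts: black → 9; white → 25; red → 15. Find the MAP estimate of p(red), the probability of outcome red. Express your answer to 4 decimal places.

MAP estimate of p(red) = 0.3443

The posterior is Dirichlet(αᵢ + nᵢ) = Dirichlet(13, 29, 22).
For a Dirichlet(a₁,…,a_K) with all aᵢ > 1, the mode has j-th component (aⱼ − 1)/(Σaᵢ − K).
Here Σaᵢ = 64 and K = 3, so p(red) = (22 − 1)/(64 − 3) = 21/61 ≈ 0.3443.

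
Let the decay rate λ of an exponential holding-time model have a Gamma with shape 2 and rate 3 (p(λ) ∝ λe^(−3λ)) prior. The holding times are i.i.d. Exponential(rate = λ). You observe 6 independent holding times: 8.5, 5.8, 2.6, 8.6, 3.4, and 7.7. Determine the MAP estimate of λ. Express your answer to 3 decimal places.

The Exponential(rate=λ) likelihood is ∝ λ^n e^(−λΣtᵢ). Here n = 6 and Σtᵢ = 8.5 + 5.8 + 2.6 + 8.6 + 3.4 + 7.7 = 36.6.
Posterior ∝ λe^(−3λ) · λ^6e^(−36.6λ) = λ^7e^(−39.6λ), i.e. Gamma(8, 39.6).
Mode = (a−1)/b = 7/39.6 ≈ 0.177.

λ̂_MAP = 0.177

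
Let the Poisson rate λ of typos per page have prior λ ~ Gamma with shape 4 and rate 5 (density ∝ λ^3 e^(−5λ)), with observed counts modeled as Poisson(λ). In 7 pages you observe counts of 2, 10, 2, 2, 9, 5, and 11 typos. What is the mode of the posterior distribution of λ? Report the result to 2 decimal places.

λ̂_MAP = 3.67

Σxᵢ = 2+10+2+2+9+5+11 = 41, with n = 7.
Posterior ∝ λ^3e^(−5λ) · λ^41e^(−7λ) = λ^44e^(−12λ), i.e. Gamma(shape=45, rate=12).
The mode of a Gamma(a, b) with a ≥ 1 (shape–rate) is (a−1)/b = 44/12 ≈ 3.67.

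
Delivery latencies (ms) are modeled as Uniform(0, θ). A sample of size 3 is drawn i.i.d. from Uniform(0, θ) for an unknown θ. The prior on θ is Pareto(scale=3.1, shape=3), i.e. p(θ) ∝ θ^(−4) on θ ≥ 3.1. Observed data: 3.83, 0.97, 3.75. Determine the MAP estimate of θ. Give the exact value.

θ̂_MAP = 3.83

The Uniform(0, θ) likelihood is θ^(−n) for θ ≥ max(xᵢ), zero otherwise. Here max(xᵢ) = 3.83.
Posterior ∝ θ^(−4) · θ^(−3) = θ^(−7) on θ ≥ max(3.1, 3.83) = 3.83.
This density is strictly decreasing in θ, so the posterior mode lies at the lower boundary of the support.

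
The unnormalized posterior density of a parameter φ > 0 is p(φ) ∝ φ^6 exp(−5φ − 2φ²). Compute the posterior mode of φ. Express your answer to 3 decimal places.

ℓ'(φ) = 6/φ − 5 − 4φ. Setting this to zero and multiplying by φ: 4φ² + 5φ − 6 = 0.
φ = (−5 + √(5² + 4·4·6)) / (2·4) = (−5 + √121) / 8 = (−5 + 11)/8 = 3/4.
ℓ''(φ) = −6/φ² − 4 < 0, confirming a maximum.

φ̂_MAP = 0.750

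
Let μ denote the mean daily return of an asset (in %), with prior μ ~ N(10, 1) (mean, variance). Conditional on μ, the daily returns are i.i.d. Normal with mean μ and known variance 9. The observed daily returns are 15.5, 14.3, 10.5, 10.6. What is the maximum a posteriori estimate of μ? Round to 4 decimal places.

n = 4; x̄ = (15.5 + 14.3 + 10.5 + 10.6)/4 = 50.9/4 = 12.725.
For a Normal prior and Normal likelihood with known variance, the posterior is Normal; its mode equals its mean, the precision-weighted average.
Prior precision 1/σ₀² = 1/1 = 1; data precision n/σ² = 4/9.
μ̂ = (1·10 + (4/9)·12.725) / (1 + 4/9) = (1409/90)/(13/9) = 1409/130 ≈ 10.8385.

μ̂_MAP = 10.8385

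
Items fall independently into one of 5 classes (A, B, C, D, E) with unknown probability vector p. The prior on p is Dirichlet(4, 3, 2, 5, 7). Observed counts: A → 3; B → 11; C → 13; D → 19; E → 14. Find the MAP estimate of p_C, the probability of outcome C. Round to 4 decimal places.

The posterior is Dirichlet(αᵢ + nᵢ) = Dirichlet(7, 14, 15, 24, 21).
For a Dirichlet(a₁,…,a_K) with all aᵢ > 1, the mode has j-th component (aⱼ − 1)/(Σaᵢ − K).
Here Σaᵢ = 81 and K = 5, so p_C = (15 − 1)/(81 − 5) = 14/76 ≈ 0.1842.

MAP estimate of p_C = 0.1842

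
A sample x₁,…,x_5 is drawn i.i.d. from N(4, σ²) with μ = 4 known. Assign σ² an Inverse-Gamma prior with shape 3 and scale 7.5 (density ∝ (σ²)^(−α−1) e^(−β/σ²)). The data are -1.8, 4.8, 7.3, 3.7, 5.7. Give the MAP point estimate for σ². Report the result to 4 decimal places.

Sum of squared deviations about the known mean: SS = (-1.8−4)² + (4.8−4)² + (7.3−4)² + (3.7−4)² + (5.7−4)² = 48.15.
The Normal likelihood contributes (σ²)^(−n/2) exp(−SS/(2σ²)), so the posterior is Inverse-Gamma(α + n/2, β + SS/2) = Inverse-Gamma(5.5, 31.575).
The mode of Inverse-Gamma(a, b) is b/(a+1) = 31.575/6.5 ≈ 4.8577.

σ̂²_MAP = 4.8577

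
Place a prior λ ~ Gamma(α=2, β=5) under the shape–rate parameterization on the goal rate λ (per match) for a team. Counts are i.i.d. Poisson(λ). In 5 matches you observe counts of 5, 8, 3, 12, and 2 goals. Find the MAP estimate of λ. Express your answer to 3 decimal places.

Σxᵢ = 5+8+3+12+2 = 30, with n = 5.
Posterior ∝ λe^(−5λ) · λ^30e^(−5λ) = λ^31e^(−10λ), i.e. Gamma(shape=32, rate=10).
The mode of a Gamma(a, b) with a ≥ 1 (shape–rate) is (a−1)/b = 31/10 ≈ 3.100.

λ̂_MAP = 3.100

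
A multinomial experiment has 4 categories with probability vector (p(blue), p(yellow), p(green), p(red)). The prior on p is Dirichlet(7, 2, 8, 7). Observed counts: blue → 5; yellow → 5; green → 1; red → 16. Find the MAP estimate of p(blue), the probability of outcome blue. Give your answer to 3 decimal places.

MAP estimate of p(blue) = 0.234

The posterior is Dirichlet(αᵢ + nᵢ) = Dirichlet(12, 7, 9, 23).
For a Dirichlet(a₁,…,a_K) with all aᵢ > 1, the mode has j-th component (aⱼ − 1)/(Σaᵢ − K).
Here Σaᵢ = 51 and K = 4, so p(blue) = (12 − 1)/(51 − 4) = 11/47 ≈ 0.234.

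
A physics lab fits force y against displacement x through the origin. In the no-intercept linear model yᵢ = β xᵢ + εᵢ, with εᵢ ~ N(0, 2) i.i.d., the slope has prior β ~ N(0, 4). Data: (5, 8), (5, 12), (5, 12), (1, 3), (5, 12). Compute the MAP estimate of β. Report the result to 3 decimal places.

log p(β | y) = −Σ(yᵢ − βxᵢ)²/(2·2) − β²/(2·4) + const.
Setting the derivative to zero: Σxᵢ(yᵢ − βxᵢ)/2 − β/4 = 0, so β = Σxᵢyᵢ / (Σxᵢ² + σ²/τ²).
Σxᵢyᵢ = 5·8 + 5·12 + 5·12 + 1·3 + 5·12 = 223; Σxᵢ² = 101; σ²/τ² = 0.5.
β̂_MAP = 223 / (101 + 0.5) = 223/101.5 ≈ 2.197.

β̂_MAP = 2.197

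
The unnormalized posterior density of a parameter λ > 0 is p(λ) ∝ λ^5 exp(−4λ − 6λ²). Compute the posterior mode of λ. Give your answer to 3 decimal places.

λ̂_MAP = 0.500

ℓ'(λ) = 5/λ − 4 − 12λ. Setting this to zero and multiplying by λ: 12λ² + 4λ − 5 = 0.
λ = (−4 + √(4² + 4·12·5)) / (2·12) = (−4 + √256) / 24 = (−4 + 16)/24 = 1/2.
ℓ''(λ) = −5/λ² − 12 < 0, confirming a maximum.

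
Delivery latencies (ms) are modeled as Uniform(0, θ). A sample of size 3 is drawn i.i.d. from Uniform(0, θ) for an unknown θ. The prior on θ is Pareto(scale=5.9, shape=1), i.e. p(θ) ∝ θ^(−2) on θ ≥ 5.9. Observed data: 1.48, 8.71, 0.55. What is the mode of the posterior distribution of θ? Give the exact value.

θ̂_MAP = 8.71

The Uniform(0, θ) likelihood is θ^(−n) for θ ≥ max(xᵢ), zero otherwise. Here max(xᵢ) = 8.71.
Posterior ∝ θ^(−2) · θ^(−3) = θ^(−5) on θ ≥ max(5.9, 8.71) = 8.71.
This density is strictly decreasing in θ, so the posterior mode lies at the lower boundary of the support.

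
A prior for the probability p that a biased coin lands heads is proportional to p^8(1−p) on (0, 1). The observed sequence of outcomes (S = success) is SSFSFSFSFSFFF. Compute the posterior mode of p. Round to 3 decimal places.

The prior density ∝ p^8(1−p)^1 is the kernel of Beta(9, 2).
Data: 6 successes in 13 trials (from the sequence). The binomial likelihood contributes p^6(1−p)^7, so the posterior is Beta(9+6, 2+7) = Beta(15, 9).
For Beta(a, b) with a, b > 1 the mode is (a−1)/(a+b−2) = 14/22 ≈ 0.636.

p̂_MAP = 0.636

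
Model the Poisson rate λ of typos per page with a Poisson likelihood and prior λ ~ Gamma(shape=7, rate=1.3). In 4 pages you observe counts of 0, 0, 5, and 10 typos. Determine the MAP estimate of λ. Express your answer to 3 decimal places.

Σxᵢ = 0+0+5+10 = 15, with n = 4.
Posterior ∝ λ^6e^(−1.3λ) · λ^15e^(−4λ) = λ^21e^(−5.3λ), i.e. Gamma(shape=22, rate=5.3).
The mode of a Gamma(a, b) with a ≥ 1 (shape–rate) is (a−1)/b = 21/5.3 ≈ 3.962.

λ̂_MAP = 3.962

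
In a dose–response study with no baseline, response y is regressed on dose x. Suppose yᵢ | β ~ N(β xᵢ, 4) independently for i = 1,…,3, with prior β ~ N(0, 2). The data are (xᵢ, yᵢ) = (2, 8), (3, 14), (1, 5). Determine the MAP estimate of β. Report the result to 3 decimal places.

β̂_MAP = 3.938

log p(β | y) = −Σ(yᵢ − βxᵢ)²/(2·4) − β²/(2·2) + const.
Setting the derivative to zero: Σxᵢ(yᵢ − βxᵢ)/4 − β/2 = 0, so β = Σxᵢyᵢ / (Σxᵢ² + σ²/τ²).
Σxᵢyᵢ = 2·8 + 3·14 + 1·5 = 63; Σxᵢ² = 14; σ²/τ² = 2.
β̂_MAP = 63 / (14 + 2) = 63/16 ≈ 3.938.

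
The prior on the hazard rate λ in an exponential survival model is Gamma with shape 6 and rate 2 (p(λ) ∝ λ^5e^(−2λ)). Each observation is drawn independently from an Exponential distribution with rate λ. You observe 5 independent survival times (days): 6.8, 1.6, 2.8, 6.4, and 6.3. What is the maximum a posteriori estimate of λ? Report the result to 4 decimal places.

The Exponential(rate=λ) likelihood is ∝ λ^n e^(−λΣtᵢ). Here n = 5 and Σtᵢ = 6.8 + 1.6 + 2.8 + 6.4 + 6.3 = 23.9.
Posterior ∝ λ^5e^(−2λ) · λ^5e^(−23.9λ) = λ^10e^(−25.9λ), i.e. Gamma(11, 25.9).
Mode = (a−1)/b = 10/25.9 ≈ 0.3861.

λ̂_MAP = 0.3861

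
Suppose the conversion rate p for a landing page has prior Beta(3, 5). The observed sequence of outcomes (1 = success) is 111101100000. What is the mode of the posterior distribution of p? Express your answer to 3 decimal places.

Prior: Beta(3, 5).
Data: 6 successes in 12 trials (from the sequence). The binomial likelihood contributes p^6(1−p)^6, so the posterior is Beta(3+6, 5+6) = Beta(9, 11).
For Beta(a, b) with a, b > 1 the mode is (a−1)/(a+b−2) = 8/18 ≈ 0.444.

p̂_MAP = 0.444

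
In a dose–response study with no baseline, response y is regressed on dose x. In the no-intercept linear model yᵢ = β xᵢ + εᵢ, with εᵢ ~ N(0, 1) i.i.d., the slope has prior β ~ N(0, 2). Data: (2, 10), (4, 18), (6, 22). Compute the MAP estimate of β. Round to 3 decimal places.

log p(β | y) = −Σ(yᵢ − βxᵢ)²/(2·1) − β²/(2·2) + const.
Setting the derivative to zero: Σxᵢ(yᵢ − βxᵢ)/1 − β/2 = 0, so β = Σxᵢyᵢ / (Σxᵢ² + σ²/τ²).
Σxᵢyᵢ = 2·10 + 4·18 + 6·22 = 224; Σxᵢ² = 56; σ²/τ² = 0.5.
β̂_MAP = 224 / (56 + 0.5) = 224/56.5 ≈ 3.965.

β̂_MAP = 3.965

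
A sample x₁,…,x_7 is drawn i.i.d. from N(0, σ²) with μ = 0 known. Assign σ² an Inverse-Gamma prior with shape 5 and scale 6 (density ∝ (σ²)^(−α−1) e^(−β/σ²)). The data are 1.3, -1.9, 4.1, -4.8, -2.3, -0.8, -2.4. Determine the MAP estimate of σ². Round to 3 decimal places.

σ̂²_MAP = 3.623

Sum of squared deviations about the known mean: SS = (1.3−0)² + (-1.9−0)² + (4.1−0)² + (-4.8−0)² + (-2.3−0)² + (-0.8−0)² + (-2.4−0)² = 56.84.
The Normal likelihood contributes (σ²)^(−n/2) exp(−SS/(2σ²)), so the posterior is Inverse-Gamma(α + n/2, β + SS/2) = Inverse-Gamma(8.5, 34.42).
The mode of Inverse-Gamma(a, b) is b/(a+1) = 34.42/9.5 ≈ 3.623.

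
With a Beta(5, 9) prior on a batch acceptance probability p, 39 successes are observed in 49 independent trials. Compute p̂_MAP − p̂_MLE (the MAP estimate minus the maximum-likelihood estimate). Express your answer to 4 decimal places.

MAP − MLE = -0.0910

Posterior is Beta(44, 19); MAP = (44−1)/(63−2) = 43/61 ≈ 0.70492.
MLE ignores the prior: p̂_MLE = k/n = 39/49 ≈ 0.79592.
Difference = 43/61 − 39/49 = -272/2989 ≈ -0.0910.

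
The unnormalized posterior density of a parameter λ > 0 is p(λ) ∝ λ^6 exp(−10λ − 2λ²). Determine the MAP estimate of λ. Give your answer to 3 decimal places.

λ̂_MAP = 0.500

ℓ'(λ) = 6/λ − 10 − 4λ. Setting this to zero and multiplying by λ: 4λ² + 10λ − 6 = 0.
λ = (−10 + √(10² + 4·4·6)) / (2·4) = (−10 + √196) / 8 = (−10 + 14)/8 = 1/2.
ℓ''(λ) = −6/λ² − 4 < 0, confirming a maximum.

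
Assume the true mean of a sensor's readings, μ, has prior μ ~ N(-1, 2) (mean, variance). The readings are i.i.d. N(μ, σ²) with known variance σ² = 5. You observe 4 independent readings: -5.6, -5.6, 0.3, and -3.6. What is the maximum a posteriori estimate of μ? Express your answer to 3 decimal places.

μ̂_MAP = -2.615

n = 4; x̄ = ((-5.6) + (-5.6) + 0.3 + (-3.6))/4 = -14.5/4 = -3.625.
For a Normal prior and Normal likelihood with known variance, the posterior is Normal; its mode equals its mean, the precision-weighted average.
Prior precision 1/σ₀² = 1/2 = 0.5; data precision n/σ² = 4/5 = 0.8.
μ̂ = (0.5·(-1) + 0.8·(-3.625)) / (0.5 + 0.8) = (-3.4)/1.3 = -34/13 ≈ -2.615.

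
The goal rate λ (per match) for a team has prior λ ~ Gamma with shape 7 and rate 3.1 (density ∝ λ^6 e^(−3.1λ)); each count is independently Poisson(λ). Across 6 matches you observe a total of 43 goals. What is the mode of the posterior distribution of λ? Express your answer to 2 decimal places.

Σxᵢ = 43, n = 6.
Posterior ∝ λ^6e^(−3.1λ) · λ^43e^(−6λ) = λ^49e^(−9.1λ), i.e. Gamma(shape=50, rate=9.1).
The mode of a Gamma(a, b) with a ≥ 1 (shape–rate) is (a−1)/b = 49/9.1 ≈ 5.38.

λ̂_MAP = 5.38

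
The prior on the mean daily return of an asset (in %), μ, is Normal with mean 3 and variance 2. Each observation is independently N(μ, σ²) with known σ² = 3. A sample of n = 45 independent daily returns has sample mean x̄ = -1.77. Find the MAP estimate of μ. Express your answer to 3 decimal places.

μ̂_MAP = -1.616

n = 45, x̄ = -1.77.
For a Normal prior and Normal likelihood with known variance, the posterior is Normal; its mode equals its mean, the precision-weighted average.
Prior precision 1/σ₀² = 1/2 = 0.5; data precision n/σ² = 45/3 = 15.
μ̂ = (0.5·3 + 15·(-1.77)) / (0.5 + 15) = (-25.05)/15.5 = -501/310 ≈ -1.616.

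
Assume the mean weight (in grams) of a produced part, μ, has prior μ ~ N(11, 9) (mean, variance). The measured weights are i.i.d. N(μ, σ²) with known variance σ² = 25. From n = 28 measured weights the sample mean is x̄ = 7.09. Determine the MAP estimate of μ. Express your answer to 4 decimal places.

n = 28, x̄ = 7.09.
For a Normal prior and Normal likelihood with known variance, the posterior is Normal; its mode equals its mean, the precision-weighted average.
Prior precision 1/σ₀² = 1/9; data precision n/σ² = 28/25 = 1.12.
μ̂ = ((1/9)·11 + 1.12·7.09) / (1/9 + 1.12) = (51542/5625)/(277/225) = 51542/6925 ≈ 7.4429.

μ̂_MAP = 7.4429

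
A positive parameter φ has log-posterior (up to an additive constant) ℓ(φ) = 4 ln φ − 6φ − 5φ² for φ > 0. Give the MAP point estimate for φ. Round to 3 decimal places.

ℓ'(φ) = 4/φ − 6 − 10φ. Setting this to zero and multiplying by φ: 10φ² + 6φ − 4 = 0.
φ = (−6 + √(6² + 4·10·4)) / (2·10) = (−6 + √196) / 20 = (−6 + 14)/20 = 2/5.
ℓ''(φ) = −4/φ² − 10 < 0, confirming a maximum.

φ̂_MAP = 0.400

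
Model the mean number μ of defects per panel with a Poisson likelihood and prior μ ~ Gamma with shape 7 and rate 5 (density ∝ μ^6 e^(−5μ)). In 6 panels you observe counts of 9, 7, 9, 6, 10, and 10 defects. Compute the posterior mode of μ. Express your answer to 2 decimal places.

Σxᵢ = 9+7+9+6+10+10 = 51, with n = 6.
Posterior ∝ μ^6e^(−5μ) · μ^51e^(−6μ) = μ^57e^(−11μ), i.e. Gamma(shape=58, rate=11).
The mode of a Gamma(a, b) with a ≥ 1 (shape–rate) is (a−1)/b = 57/11 ≈ 5.18.

μ̂_MAP = 5.18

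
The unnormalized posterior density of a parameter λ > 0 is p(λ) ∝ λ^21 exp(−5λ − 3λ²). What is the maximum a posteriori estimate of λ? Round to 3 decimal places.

ℓ'(λ) = 21/λ − 5 − 6λ. Setting this to zero and multiplying by λ: 6λ² + 5λ − 21 = 0.
λ = (−5 + √(5² + 4·6·21)) / (2·6) = (−5 + √529) / 12 = (−5 + 23)/12 = 3/2.
ℓ''(λ) = −21/λ² − 6 < 0, confirming a maximum.

λ̂_MAP = 1.500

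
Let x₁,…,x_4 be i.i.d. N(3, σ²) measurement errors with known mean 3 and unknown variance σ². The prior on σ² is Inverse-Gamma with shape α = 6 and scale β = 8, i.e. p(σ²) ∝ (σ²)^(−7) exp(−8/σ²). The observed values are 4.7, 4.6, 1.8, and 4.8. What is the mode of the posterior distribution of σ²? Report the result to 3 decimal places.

Sum of squared deviations about the known mean: SS = (4.7−3)² + (4.6−3)² + (1.8−3)² + (4.8−3)² = 10.13.
The Normal likelihood contributes (σ²)^(−n/2) exp(−SS/(2σ²)), so the posterior is Inverse-Gamma(α + n/2, β + SS/2) = Inverse-Gamma(8, 13.065).
The mode of Inverse-Gamma(a, b) is b/(a+1) = 13.065/9 ≈ 1.452.

σ̂²_MAP = 1.452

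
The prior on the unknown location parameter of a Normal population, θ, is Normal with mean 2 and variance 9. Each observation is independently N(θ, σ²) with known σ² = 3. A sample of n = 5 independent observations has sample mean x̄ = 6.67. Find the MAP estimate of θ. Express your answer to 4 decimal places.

n = 5, x̄ = 6.67.
For a Normal prior and Normal likelihood with known variance, the posterior is Normal; its mode equals its mean, the precision-weighted average.
Prior precision 1/σ₀² = 1/9; data precision n/σ² = 5/3.
θ̂ = ((1/9)·2 + (5/3)·6.67) / (1/9 + 5/3) = (2041/180)/(16/9) = 6.378125 ≈ 6.3781.

θ̂_MAP = 6.3781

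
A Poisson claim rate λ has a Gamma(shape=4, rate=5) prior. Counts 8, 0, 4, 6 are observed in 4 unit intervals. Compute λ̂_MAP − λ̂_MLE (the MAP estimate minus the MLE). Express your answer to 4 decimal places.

Σxᵢ = 18. Posterior is Gamma(22, 9); MAP = (22−1)/9 = 21/9 ≈ 2.33333.
MLE = x̄ = 18/4 ≈ 4.50000.
Difference = 21/9 − 18/4 = -13/6 ≈ -2.1667.

MAP − MLE = -2.1667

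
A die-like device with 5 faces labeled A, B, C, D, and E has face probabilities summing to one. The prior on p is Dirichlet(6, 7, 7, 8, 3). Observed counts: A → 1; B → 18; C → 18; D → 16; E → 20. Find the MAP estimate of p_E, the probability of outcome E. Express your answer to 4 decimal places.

MAP estimate of p_E = 0.2222

The posterior is Dirichlet(αᵢ + nᵢ) = Dirichlet(7, 25, 25, 24, 23).
For a Dirichlet(a₁,…,a_K) with all aᵢ > 1, the mode has j-th component (aⱼ − 1)/(Σaᵢ − K).
Here Σaᵢ = 104 and K = 5, so p_E = (23 − 1)/(104 − 5) = 22/99 ≈ 0.2222.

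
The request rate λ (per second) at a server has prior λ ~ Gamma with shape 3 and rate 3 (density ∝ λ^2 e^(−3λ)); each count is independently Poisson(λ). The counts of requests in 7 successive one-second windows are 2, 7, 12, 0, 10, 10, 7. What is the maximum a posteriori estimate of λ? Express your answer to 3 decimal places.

λ̂_MAP = 5.000

Σxᵢ = 2+7+12+0+10+10+7 = 48, with n = 7.
Posterior ∝ λ^2e^(−3λ) · λ^48e^(−7λ) = λ^50e^(−10λ), i.e. Gamma(shape=51, rate=10).
The mode of a Gamma(a, b) with a ≥ 1 (shape–rate) is (a−1)/b = 50/10 ≈ 5.000.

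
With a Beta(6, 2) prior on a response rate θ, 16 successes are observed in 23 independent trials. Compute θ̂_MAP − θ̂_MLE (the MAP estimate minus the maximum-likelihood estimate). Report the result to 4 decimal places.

Posterior is Beta(22, 9); MAP = (22−1)/(31−2) = 21/29 ≈ 0.72414.
MLE ignores the prior: θ̂_MLE = k/n = 16/23 ≈ 0.69565.
Difference = 21/29 − 16/23 = 19/667 ≈ 0.0285.

MAP − MLE = 0.0285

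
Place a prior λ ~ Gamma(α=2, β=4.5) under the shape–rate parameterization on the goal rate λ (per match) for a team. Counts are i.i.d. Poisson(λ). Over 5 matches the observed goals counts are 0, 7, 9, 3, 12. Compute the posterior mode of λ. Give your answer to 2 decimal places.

λ̂_MAP = 3.37

Σxᵢ = 0+7+9+3+12 = 31, with n = 5.
Posterior ∝ λe^(−4.5λ) · λ^31e^(−5λ) = λ^32e^(−9.5λ), i.e. Gamma(shape=33, rate=9.5).
The mode of a Gamma(a, b) with a ≥ 1 (shape–rate) is (a−1)/b = 32/9.5 ≈ 3.37.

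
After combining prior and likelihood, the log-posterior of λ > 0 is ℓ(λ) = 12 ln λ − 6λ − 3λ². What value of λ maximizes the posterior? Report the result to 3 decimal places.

ℓ'(λ) = 12/λ − 6 − 6λ. Setting this to zero and multiplying by λ: 6λ² + 6λ − 12 = 0.
λ = (−6 + √(6² + 4·6·12)) / (2·6) = (−6 + √324) / 12 = (−6 + 18)/12 = 1.
ℓ''(λ) = −12/λ² − 6 < 0, confirming a maximum.

λ̂_MAP = 1.000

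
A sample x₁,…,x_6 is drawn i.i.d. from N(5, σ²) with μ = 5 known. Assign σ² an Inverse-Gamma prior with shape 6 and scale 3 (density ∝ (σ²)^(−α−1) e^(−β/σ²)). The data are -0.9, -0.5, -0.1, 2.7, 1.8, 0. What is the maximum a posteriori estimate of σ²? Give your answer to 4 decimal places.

Sum of squared deviations about the known mean: SS = (-0.9−5)² + (-0.5−5)² + (-0.1−5)² + (2.7−5)² + (1.8−5)² + (0−5)² = 131.6.
The Normal likelihood contributes (σ²)^(−n/2) exp(−SS/(2σ²)), so the posterior is Inverse-Gamma(α + n/2, β + SS/2) = Inverse-Gamma(9, 68.8).
The mode of Inverse-Gamma(a, b) is b/(a+1) = 68.8/10 ≈ 6.8800.

σ̂²_MAP = 6.8800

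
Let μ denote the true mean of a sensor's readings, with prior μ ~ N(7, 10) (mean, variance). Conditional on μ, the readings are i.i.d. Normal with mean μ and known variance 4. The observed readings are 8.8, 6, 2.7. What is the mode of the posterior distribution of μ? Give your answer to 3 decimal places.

μ̂_MAP = 5.971

n = 3; x̄ = (8.8 + 6 + 2.7)/3 = 17.5/3 = 35/6 ≈ 5.8333.
For a Normal prior and Normal likelihood with known variance, the posterior is Normal; its mode equals its mean, the precision-weighted average.
Prior precision 1/σ₀² = 1/10 = 0.1; data precision n/σ² = 3/4 = 0.75.
μ̂ = (0.1·7 + 0.75·(35/6)) / (0.1 + 0.75) = 5.075/0.85 = 203/34 ≈ 5.971.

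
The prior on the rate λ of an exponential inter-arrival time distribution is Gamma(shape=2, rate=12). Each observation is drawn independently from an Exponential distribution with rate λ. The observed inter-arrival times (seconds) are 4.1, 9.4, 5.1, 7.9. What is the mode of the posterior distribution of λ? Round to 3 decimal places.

λ̂_MAP = 0.130

The Exponential(rate=λ) likelihood is ∝ λ^n e^(−λΣtᵢ). Here n = 4 and Σtᵢ = 4.1 + 9.4 + 5.1 + 7.9 = 26.5.
Posterior ∝ λe^(−12λ) · λ^4e^(−26.5λ) = λ^5e^(−38.5λ), i.e. Gamma(6, 38.5).
Mode = (a−1)/b = 5/38.5 ≈ 0.130.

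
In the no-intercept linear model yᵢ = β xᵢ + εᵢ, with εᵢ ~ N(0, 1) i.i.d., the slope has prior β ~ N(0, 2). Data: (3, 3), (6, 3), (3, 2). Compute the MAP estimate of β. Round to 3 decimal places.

β̂_MAP = 0.606

log p(β | y) = −Σ(yᵢ − βxᵢ)²/(2·1) − β²/(2·2) + const.
Setting the derivative to zero: Σxᵢ(yᵢ − βxᵢ)/1 − β/2 = 0, so β = Σxᵢyᵢ / (Σxᵢ² + σ²/τ²).
Σxᵢyᵢ = 3·3 + 6·3 + 3·2 = 33; Σxᵢ² = 54; σ²/τ² = 0.5.
β̂_MAP = 33 / (54 + 0.5) = 33/54.5 ≈ 0.606.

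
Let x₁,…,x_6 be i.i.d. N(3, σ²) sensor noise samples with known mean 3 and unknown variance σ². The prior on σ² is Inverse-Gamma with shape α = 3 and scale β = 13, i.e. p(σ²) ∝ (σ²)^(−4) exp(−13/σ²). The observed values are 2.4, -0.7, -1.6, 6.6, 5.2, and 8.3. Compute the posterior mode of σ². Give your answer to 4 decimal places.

Sum of squared deviations about the known mean: SS = (2.4−3)² + (-0.7−3)² + (-1.6−3)² + (6.6−3)² + (5.2−3)² + (8.3−3)² = 81.1.
The Normal likelihood contributes (σ²)^(−n/2) exp(−SS/(2σ²)), so the posterior is Inverse-Gamma(α + n/2, β + SS/2) = Inverse-Gamma(6, 53.55).
The mode of Inverse-Gamma(a, b) is b/(a+1) = 53.55/7 ≈ 7.6500.

σ̂²_MAP = 7.6500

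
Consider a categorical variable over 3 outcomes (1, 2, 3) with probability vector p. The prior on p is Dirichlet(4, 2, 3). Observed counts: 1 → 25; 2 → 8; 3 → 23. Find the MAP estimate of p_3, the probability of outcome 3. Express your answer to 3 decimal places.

The posterior is Dirichlet(αᵢ + nᵢ) = Dirichlet(29, 10, 26).
For a Dirichlet(a₁,…,a_K) with all aᵢ > 1, the mode has j-th component (aⱼ − 1)/(Σaᵢ − K).
Here Σaᵢ = 65 and K = 3, so p_3 = (26 − 1)/(65 − 3) = 25/62 ≈ 0.403.

MAP estimate: 0.403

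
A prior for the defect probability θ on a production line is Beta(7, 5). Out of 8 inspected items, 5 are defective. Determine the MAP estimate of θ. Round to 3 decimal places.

Prior: Beta(7, 5).
Data: 5 successes in 8 trials. The binomial likelihood contributes θ^5(1−θ)^3, so the posterior is Beta(7+5, 5+3) = Beta(12, 8).
For Beta(a, b) with a, b > 1 the mode is (a−1)/(a+b−2) = 11/18 ≈ 0.611.

θ̂_MAP = 0.611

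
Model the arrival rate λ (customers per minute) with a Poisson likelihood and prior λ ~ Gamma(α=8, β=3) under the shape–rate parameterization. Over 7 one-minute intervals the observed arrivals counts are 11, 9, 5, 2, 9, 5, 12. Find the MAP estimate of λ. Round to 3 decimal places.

Σxᵢ = 11+9+5+2+9+5+12 = 53, with n = 7.
Posterior ∝ λ^7e^(−3λ) · λ^53e^(−7λ) = λ^60e^(−10λ), i.e. Gamma(shape=61, rate=10).
The mode of a Gamma(a, b) with a ≥ 1 (shape–rate) is (a−1)/b = 60/10 ≈ 6.000.

λ̂_MAP = 6.000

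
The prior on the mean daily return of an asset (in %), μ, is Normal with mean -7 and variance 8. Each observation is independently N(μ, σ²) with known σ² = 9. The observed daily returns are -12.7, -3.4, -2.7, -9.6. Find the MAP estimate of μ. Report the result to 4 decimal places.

μ̂_MAP = -7.0780

n = 4; x̄ = ((-12.7) + (-3.4) + (-2.7) + (-9.6))/4 = -28.4/4 = -7.1.
For a Normal prior and Normal likelihood with known variance, the posterior is Normal; its mode equals its mean, the precision-weighted average.
Prior precision 1/σ₀² = 1/8 = 0.125; data precision n/σ² = 4/9.
μ̂ = (0.125·(-7) + (4/9)·(-7.1)) / (0.125 + 4/9) = (-1451/360)/(41/72) = -1451/205 ≈ -7.0780.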